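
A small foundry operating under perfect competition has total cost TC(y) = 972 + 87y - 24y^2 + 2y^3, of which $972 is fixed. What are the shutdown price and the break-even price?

Shutdown price = $15; break-even price = $141

Shutdown price = min AVC. AVC = 87 - 24y + 2y^2, with vertex at y = 6 and minimum $15.
ATC = 972/y + 87 - 24y + 2y^2. Setting dATC/dy = −972/y^2 − 24 + 4y = 0 gives y = 9 (since 4·9^3 − 24·9^2 = 972).
min ATC = 972/9 + 87 − 24·9 + 2·9^2 = $141. That is the break-even price.
Between these two prices the firm operates at a loss; above $141 it earns a profit.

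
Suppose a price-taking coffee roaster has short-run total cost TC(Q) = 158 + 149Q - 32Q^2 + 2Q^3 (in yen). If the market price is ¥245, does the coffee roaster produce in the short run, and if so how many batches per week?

Produce at Q = 12

Variable cost is VC = 149Q - 32Q^2 + 2Q^3, so AVC = VC/Q = 149 - 32Q + 2Q^2 and MC = dTC/dQ = 149 - 64Q + 6Q^2.
The AVC parabola has its vertex at Q = 32/4 = 8, where AVC = 149 - 32·8 + 2·8^2 = ¥21.
Because ¥245 ≥ ¥21, revenue can cover variable cost; the firm operates.
Solving P = MC: -96 - 64Q + 6Q^2 = 0 ⇒ Q = -4/3 or 12. On the upward-sloping branch, Q* = 12.
Check: AVC at Q = 12 is ¥53 ≤ P, so revenue covers variable cost.
Profit = P·Q − TC = 245·12 − 794 = ¥2146.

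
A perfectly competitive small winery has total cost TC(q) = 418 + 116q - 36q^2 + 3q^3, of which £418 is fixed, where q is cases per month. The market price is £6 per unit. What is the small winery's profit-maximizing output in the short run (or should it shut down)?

Shut down

Strip out fixed cost: VC = 116q - 36q^2 + 3q^3. Then AVC = 116 - 36q + 3q^2 and MC = 116 - 72q + 9q^2.
AVC is minimized where dAVC/dq = -36 + 6q = 0, at q = 6; min AVC = 116 - 36·6 + 3·6^2 = £8.
With P < min AVC (£6 < £8), every unit sold adds to the loss.
The firm minimizes its loss by shutting down and losing only its fixed cost of £418.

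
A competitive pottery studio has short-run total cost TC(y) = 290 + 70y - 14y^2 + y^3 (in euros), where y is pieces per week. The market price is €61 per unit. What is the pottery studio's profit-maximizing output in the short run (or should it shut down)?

Produce at y = 9

From TC, MC = TC'(y) = 70 - 28y + 3y^2 and AVC = VC/y = 70 - 14y + y^2.
AVC hits its minimum where MC = AVC, at y = 7, giving min AVC = 70 - 14·7 + 7^2 = €21.
Because €61 ≥ €21, revenue can cover variable cost; the firm operates.
P = MC gives 9 - 28y + 3y^2 = 0, with roots 1/3 and 9. Take the larger (rising MC): y* = 9.
Check: AVC at y = 9 is €25 ≤ P, so revenue covers variable cost.
Profit = P·y − TC = 61·9 − 515 = €34.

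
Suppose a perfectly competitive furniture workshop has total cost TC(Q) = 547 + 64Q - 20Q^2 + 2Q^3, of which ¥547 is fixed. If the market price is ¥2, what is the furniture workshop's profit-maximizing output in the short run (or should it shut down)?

Shut down

Variable cost is VC = 64Q - 20Q^2 + 2Q^3, so AVC = VC/Q = 64 - 20Q + 2Q^2 and MC = dTC/dQ = 64 - 40Q + 6Q^2.
AVC is minimized where dAVC/dQ = -20 + 4Q = 0, at Q = 5; min AVC = 64 - 20·5 + 2·5^2 = ¥14.
Since P = ¥2 < min AVC = ¥14, price fails to cover variable cost at any output.
Best response: produce nothing and absorb the ¥547 fixed cost.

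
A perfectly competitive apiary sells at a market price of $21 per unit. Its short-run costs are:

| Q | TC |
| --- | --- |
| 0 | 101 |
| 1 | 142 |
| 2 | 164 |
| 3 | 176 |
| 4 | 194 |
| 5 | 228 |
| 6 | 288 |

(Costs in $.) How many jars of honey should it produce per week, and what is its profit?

Q = 0 (shut down); profit = -$101

Compute π = P·Q − TC at each output: Q=0: -101; Q=1: -121; Q=2: -122; Q=3: -113; Q=4: -110; Q=5: -123; Q=6: -162.
Profit is highest at Q = 0. Equivalently, the lowest AVC in the table is 93/4 ≈ $23.25 at Q = 4, and P = $21 falls below it — price never covers variable cost, so the firm shuts down and loses only its fixed cost.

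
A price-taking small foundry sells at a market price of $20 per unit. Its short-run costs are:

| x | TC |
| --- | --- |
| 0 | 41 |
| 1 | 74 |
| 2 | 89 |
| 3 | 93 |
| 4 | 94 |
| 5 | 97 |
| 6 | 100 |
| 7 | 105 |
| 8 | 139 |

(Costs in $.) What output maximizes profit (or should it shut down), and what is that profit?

x = 7; profit = $35

Profit at each row (π = 20x − TC): x=0: -41; x=1: -54; x=2: -49; x=3: -33; x=4: -14; x=5: 3; x=6: 20; x=7: 35; x=8: 21.
Profit is maximized at x = 7. AVC there is 64/7 = $9.14 ≤ P, so producing beats shutting down (which would give -$41).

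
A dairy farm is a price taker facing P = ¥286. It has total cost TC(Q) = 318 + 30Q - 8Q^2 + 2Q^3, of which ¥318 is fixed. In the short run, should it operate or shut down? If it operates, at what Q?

Produce at Q = 8

Variable cost is VC = 30Q - 8Q^2 + 2Q^3, so AVC = VC/Q = 30 - 8Q + 2Q^2 and MC = dTC/dQ = 30 - 16Q + 6Q^2.
AVC hits its minimum where MC = AVC, at Q = 2, giving min AVC = 30 - 8·2 + 2·2^2 = ¥22.
Since P = ¥286 ≥ min AVC = ¥22, price covers variable cost and the firm should produce.
Set P = MC: 286 = 30 - 16Q + 6Q^2 → -256 - 16Q + 6Q^2 = 0. The roots are Q = -16/3 and Q = 8; the profit-maximizing output is on the rising part of MC, so Q* = 8.
Check: AVC at Q = 8 is ¥94 ≤ P, so revenue covers variable cost.
Profit = P·Q − TC = 286·8 − 1070 = ¥1218.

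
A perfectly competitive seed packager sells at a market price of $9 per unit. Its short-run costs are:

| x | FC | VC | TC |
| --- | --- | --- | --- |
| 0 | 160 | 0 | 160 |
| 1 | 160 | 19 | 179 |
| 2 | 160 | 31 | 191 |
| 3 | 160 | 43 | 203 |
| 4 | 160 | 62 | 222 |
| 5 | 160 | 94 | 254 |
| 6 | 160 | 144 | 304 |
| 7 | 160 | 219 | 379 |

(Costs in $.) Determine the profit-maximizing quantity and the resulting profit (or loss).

x = 0 (shut down); profit = -$160

Tabulate TR − TC: x=0: -160; x=1: -170; x=2: -173; x=3: -176; x=4: -186; x=5: -209; x=6: -250; x=7: -316.
Profit is highest at x = 0. Equivalently, the lowest AVC in the table is 43/3 ≈ $14.33 at x = 3, and P = $9 falls below it — price never covers variable cost, so the firm shuts down and loses only its fixed cost.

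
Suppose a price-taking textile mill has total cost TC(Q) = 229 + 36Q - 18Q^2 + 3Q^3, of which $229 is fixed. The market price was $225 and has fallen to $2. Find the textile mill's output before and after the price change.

AVC = 36 - 18Q + 3Q^2, minimized at Q = 3 where min AVC = $9. MC = 36 - 36Q + 9Q^2.
With P = $225 above the shutdown price, P = MC gives Q = 7.
At P = $2 < min AVC = $9, price no longer covers variable cost at any output, so the firm shuts down: Q = 0.

Output falls from 7 to 0 (the firm shuts down)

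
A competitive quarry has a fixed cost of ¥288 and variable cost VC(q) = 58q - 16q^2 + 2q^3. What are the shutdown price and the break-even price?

Shutdown price = ¥26; break-even price = ¥82

AVC = 58 - 16q + 2q^2; minimized at q = 4, giving min AVC = ¥26. That is the shutdown price.
ATC = 288/q + 58 - 16q + 2q^2. Setting dATC/dq = −288/q^2 − 16 + 4q = 0 gives q = 6 (since 4·6^3 − 16·6^2 = 288).
min ATC = 288/6 + 58 − 16·6 + 2·6^2 = ¥82. That is the break-even price.
Between these two prices the firm operates at a loss; above ¥82 it earns a profit.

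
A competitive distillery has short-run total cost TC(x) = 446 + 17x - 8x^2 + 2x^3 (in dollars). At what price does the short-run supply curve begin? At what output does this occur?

The shutdown price is the minimum of AVC. VC = 17x - 8x^2 + 2x^3, so AVC = 17 - 8x + 2x^2.
At the minimum of AVC, MC = AVC. MC = 17 - 16x + 6x^2; setting MC = AVC gives 4x^2 - 8x = 0, so x = 2. min AVC = 9.
The firm shuts down for any P below $9.

$9 per unit, at x = 2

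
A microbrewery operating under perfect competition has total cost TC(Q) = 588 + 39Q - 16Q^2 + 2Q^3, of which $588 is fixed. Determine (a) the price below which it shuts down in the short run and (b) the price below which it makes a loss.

Shutdown price = $7; break-even price = $109

AVC = 39 - 16Q + 2Q^2; minimized at Q = 4, giving min AVC = $7. That is the shutdown price.
ATC = 588/Q + 39 - 16Q + 2Q^2. Setting dATC/dQ = −588/Q^2 − 16 + 4Q = 0 gives Q = 7 (since 4·7^3 − 16·7^2 = 588).
min ATC = 588/7 + 39 − 16·7 + 2·7^2 = $109. That is the break-even price.
Between these two prices the firm operates at a loss; above $109 it earns a profit.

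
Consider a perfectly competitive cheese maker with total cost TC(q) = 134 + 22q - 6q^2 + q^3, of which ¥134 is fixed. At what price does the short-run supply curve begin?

¥13 per unit

Short-run supply begins at min AVC. From VC = 22q - 6q^2 + q^3, AVC = 22 - 6q + q^2.
dAVC/dq = -6 + 2q = 0 gives q = 3. min AVC = 22 - 6·3 + 3^2 = 13.
So the shutdown price is ¥13.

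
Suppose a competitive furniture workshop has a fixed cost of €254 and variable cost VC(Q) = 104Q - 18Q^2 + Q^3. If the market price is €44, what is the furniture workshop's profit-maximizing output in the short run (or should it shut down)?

Strip out fixed cost: VC = 104Q - 18Q^2 + Q^3. Then AVC = 104 - 18Q + Q^2 and MC = 104 - 36Q + 3Q^2.
The AVC parabola has its vertex at Q = 18/2 = 9, where AVC = 104 - 18·9 + 9^2 = €23.
Because €44 ≥ €23, revenue can cover variable cost; the firm operates.
Solving P = MC: 60 - 36Q + 3Q^2 = 0 ⇒ Q = 2 or 10. On the upward-sloping branch, Q* = 10.
Check: AVC at Q = 10 is €24 ≤ P, so revenue covers variable cost.
Profit = P·Q − TC = 44·10 − 494 = -€54, a loss, but smaller than the €254 fixed cost the firm would lose by shutting down.

Produce at Q = 10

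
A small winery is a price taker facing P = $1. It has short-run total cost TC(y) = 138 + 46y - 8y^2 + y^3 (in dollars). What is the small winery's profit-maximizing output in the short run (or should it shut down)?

Shut down

Strip out fixed cost: VC = 46y - 8y^2 + y^3. Then AVC = 46 - 8y + y^2 and MC = 46 - 16y + 3y^2.
AVC is minimized where dAVC/dy = -8 + 2y = 0, at y = 4; min AVC = 46 - 8·4 + 4^2 = $30.
P = $1 lies below min AVC = $30; no output level covers variable cost.
The firm minimizes its loss by shutting down and losing only its fixed cost of $138.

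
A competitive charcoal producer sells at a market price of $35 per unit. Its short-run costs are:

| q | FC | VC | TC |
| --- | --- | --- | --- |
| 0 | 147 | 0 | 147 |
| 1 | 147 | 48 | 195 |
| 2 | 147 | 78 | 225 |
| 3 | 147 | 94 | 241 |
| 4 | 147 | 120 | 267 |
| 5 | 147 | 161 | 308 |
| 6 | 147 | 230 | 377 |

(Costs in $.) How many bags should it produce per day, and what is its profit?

q = 4; profit = -$127

Compute π = P·q − TC at each output: q=0: -147; q=1: -160; q=2: -155; q=3: -136; q=4: -127; q=5: -133; q=6: -167.
Profit is maximized at q = 4. AVC there is 120/4 = $30 ≤ P, so producing beats shutting down (which would give -$147).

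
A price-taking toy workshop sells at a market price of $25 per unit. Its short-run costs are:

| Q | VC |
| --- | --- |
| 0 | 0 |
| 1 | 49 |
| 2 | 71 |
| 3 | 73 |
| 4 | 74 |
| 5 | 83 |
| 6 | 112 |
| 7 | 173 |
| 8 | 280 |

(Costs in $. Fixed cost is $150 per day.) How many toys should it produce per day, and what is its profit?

Compute π = P·Q − TC at each output: Q=0: -150; Q=1: -174; Q=2: -171; Q=3: -148; Q=4: -124; Q=5: -108; Q=6: -112; Q=7: -148; Q=8: -230.
Profit is maximized at Q = 5. AVC there is 83/5 = $16.60 ≤ P, so producing beats shutting down (which would give -$150).

Q = 5; profit = -$108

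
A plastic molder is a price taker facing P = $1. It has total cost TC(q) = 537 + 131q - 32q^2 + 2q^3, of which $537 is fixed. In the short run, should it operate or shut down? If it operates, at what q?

Strip out fixed cost: VC = 131q - 32q^2 + 2q^3. Then AVC = 131 - 32q + 2q^2 and MC = 131 - 64q + 6q^2.
AVC hits its minimum where MC = AVC, at q = 8, giving min AVC = 131 - 32·8 + 2·8^2 = $3.
P = $1 lies below min AVC = $3; no output level covers variable cost.
Shutting down limits the loss to fixed cost, $537.

Shut down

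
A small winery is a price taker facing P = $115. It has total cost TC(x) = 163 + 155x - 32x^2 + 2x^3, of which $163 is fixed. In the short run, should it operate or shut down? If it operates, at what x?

Strip out fixed cost: VC = 155x - 32x^2 + 2x^3. Then AVC = 155 - 32x + 2x^2 and MC = 155 - 64x + 6x^2.
AVC hits its minimum where MC = AVC, at x = 8, giving min AVC = 155 - 32·8 + 2·8^2 = $27.
Since P = $115 ≥ min AVC = $27, price covers variable cost and the firm should produce.
P = MC gives 40 - 64x + 6x^2 = 0, with roots 2/3 and 10. Take the larger (rising MC): x* = 10.
Check: AVC at x = 10 is $35 ≤ P, so revenue covers variable cost.
Profit = P·x − TC = 115·10 − 513 = $637.

Produce at x = 10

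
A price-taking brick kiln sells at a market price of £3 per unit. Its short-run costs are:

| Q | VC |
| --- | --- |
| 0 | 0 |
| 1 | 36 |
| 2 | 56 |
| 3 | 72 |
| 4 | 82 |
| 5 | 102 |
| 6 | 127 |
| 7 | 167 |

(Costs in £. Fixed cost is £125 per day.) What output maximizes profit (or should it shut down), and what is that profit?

Q = 0 (shut down); profit = -£125

Tabulate TR − TC: Q=0: -125; Q=1: -158; Q=2: -175; Q=3: -188; Q=4: -195; Q=5: -212; Q=6: -234; Q=7: -271.
Profit is highest at Q = 0. Equivalently, the lowest AVC in the table is 102/5 ≈ £20.40 at Q = 5, and P = £3 falls below it — price never covers variable cost, so the firm shuts down and loses only its fixed cost.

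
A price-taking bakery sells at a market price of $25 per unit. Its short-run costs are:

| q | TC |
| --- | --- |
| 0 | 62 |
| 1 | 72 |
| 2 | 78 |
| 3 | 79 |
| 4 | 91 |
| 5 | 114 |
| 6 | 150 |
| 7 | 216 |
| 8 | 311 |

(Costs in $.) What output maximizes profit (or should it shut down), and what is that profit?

q = 5; profit = $11

Tabulate TR − TC: q=0: -62; q=1: -47; q=2: -28; q=3: -4; q=4: 9; q=5: 11; q=6: 0; q=7: -41; q=8: -111.
Profit is maximized at q = 5. AVC there is 52/5 = $10.40 ≤ P, so producing beats shutting down (which would give -$62).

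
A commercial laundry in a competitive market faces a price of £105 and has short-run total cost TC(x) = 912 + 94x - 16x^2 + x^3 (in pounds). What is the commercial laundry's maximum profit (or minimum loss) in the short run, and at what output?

Profit = -£186 at x = 11

AVC = 94 - 16x + x^2 has its minimum £30 at x = 8; price £105 clears that bar, so the firm operates.
MC = 94 - 32x + 3x^2. Setting P = MC and taking the root on the rising branch gives x* = 11.
TR = 105·11 = 1155. TC = 912 + 429 = 1341. Profit = 1155 − 1341 = -£186.
That loss of £186 beats the £912 the firm would lose by shutting down; producing recovers £726 of fixed cost.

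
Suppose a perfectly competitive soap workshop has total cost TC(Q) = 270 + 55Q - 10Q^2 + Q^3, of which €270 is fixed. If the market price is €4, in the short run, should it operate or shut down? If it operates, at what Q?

Shut down

Strip out fixed cost: VC = 55Q - 10Q^2 + Q^3. Then AVC = 55 - 10Q + Q^2 and MC = 55 - 20Q + 3Q^2.
AVC hits its minimum where MC = AVC, at Q = 5, giving min AVC = 55 - 10·5 + 5^2 = €30.
P = €4 lies below min AVC = €30; no output level covers variable cost.
Best response: produce nothing and absorb the €270 fixed cost.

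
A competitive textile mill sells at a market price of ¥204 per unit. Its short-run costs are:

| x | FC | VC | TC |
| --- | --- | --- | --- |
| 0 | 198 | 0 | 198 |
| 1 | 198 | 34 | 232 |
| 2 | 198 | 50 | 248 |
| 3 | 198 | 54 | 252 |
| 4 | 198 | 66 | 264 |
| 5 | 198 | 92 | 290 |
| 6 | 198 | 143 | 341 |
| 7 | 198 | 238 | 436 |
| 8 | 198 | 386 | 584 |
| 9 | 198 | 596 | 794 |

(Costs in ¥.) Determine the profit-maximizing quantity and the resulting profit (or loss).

Compute π = P·x − TC at each output: x=0: -198; x=1: -28; x=2: 160; x=3: 360; x=4: 552; x=5: 730; x=6: 883; x=7: 992; x=8: 1048; x=9: 1042.
Profit is maximized at x = 8. AVC there is 386/8 = ¥48.25 ≤ P, so producing beats shutting down (which would give -¥198).

x = 8; profit = ¥1048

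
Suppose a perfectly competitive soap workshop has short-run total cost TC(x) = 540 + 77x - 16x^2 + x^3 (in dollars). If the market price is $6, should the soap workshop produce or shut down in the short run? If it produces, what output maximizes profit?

Variable cost is VC = 77x - 16x^2 + x^3, so AVC = VC/x = 77 - 16x + x^2 and MC = dTC/dx = 77 - 32x + 3x^2.
The AVC parabola has its vertex at x = 16/2 = 8, where AVC = 77 - 16·8 + 8^2 = $13.
With P < min AVC ($6 < $13), every unit sold adds to the loss.
The firm minimizes its loss by shutting down and losing only its fixed cost of $540.

Shut down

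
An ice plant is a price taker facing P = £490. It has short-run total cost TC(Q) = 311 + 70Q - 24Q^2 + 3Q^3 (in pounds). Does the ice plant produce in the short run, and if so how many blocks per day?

Produce at Q = 10

Strip out fixed cost: VC = 70Q - 24Q^2 + 3Q^3. Then AVC = 70 - 24Q + 3Q^2 and MC = 70 - 48Q + 9Q^2.
AVC is minimized where dAVC/dQ = -24 + 6Q = 0, at Q = 4; min AVC = 70 - 24·4 + 3·4^2 = £22.
P = £490 exceeds min AVC = £22, so the firm stays open.
Solving P = MC: -420 - 48Q + 9Q^2 = 0 ⇒ Q = -14/3 or 10. On the upward-sloping branch, Q* = 10.
Check: AVC at Q = 10 is £130 ≤ P, so revenue covers variable cost.
Profit = P·Q − TC = 490·10 − 1611 = £3289.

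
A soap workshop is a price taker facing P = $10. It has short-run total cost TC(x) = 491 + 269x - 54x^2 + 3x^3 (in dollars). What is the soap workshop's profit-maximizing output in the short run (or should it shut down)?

Variable cost is VC = 269x - 54x^2 + 3x^3, so AVC = VC/x = 269 - 54x + 3x^2 and MC = dTC/dx = 269 - 108x + 9x^2.
The AVC parabola has its vertex at x = 54/6 = 9, where AVC = 269 - 54·9 + 3·9^2 = $26.
With P < min AVC ($10 < $26), every unit sold adds to the loss.
The firm minimizes its loss by shutting down and losing only its fixed cost of $491.

Shut down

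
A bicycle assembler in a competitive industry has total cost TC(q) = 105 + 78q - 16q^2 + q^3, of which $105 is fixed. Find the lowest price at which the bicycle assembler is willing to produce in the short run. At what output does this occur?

The firm shuts down when price falls below the minimum of average variable cost. AVC = VC/q = 78 - 16q + q^2.
At the minimum of AVC, MC = AVC. MC = 78 - 32q + 3q^2; setting MC = AVC gives 2q^2 - 16q = 0, so q = 8. min AVC = 14.
For P < $14 the firm produces nothing.

$14 per unit, at q = 8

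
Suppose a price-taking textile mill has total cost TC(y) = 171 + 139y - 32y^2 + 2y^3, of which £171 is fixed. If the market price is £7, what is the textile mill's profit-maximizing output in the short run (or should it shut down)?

Shut down

Variable cost is VC = 139y - 32y^2 + 2y^3, so AVC = VC/y = 139 - 32y + 2y^2 and MC = dTC/dy = 139 - 64y + 6y^2.
AVC is minimized where dAVC/dy = -32 + 4y = 0, at y = 8; min AVC = 139 - 32·8 + 2·8^2 = £11.
P = £7 lies below min AVC = £11; no output level covers variable cost.
Shutting down limits the loss to fixed cost, £171.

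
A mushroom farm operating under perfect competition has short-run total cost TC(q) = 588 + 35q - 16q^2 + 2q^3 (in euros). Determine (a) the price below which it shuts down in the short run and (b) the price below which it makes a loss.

Shutdown price = min AVC. AVC = 35 - 16q + 2q^2, with vertex at q = 4 and minimum €3.
ATC = 588/q + 35 - 16q + 2q^2. Setting dATC/dq = −588/q^2 − 16 + 4q = 0 gives q = 7 (since 4·7^3 − 16·7^2 = 588).
min ATC = 588/7 + 35 − 16·7 + 2·7^2 = €105. That is the break-even price.
For €3 ≤ P < €105 the firm produces at a loss; below €3 it shuts down.

Shutdown price = €3; break-even price = €105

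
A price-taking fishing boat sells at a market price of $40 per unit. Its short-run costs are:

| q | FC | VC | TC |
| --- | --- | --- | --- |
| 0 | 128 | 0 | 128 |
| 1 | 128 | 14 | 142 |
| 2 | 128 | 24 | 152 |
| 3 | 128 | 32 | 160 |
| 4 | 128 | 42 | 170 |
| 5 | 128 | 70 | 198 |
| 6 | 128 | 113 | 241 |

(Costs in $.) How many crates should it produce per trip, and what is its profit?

q = 5; profit = $2

Profit at each row (π = 40q − TC): q=0: -128; q=1: -102; q=2: -72; q=3: -40; q=4: -10; q=5: 2; q=6: -1.
Profit is maximized at q = 5. AVC there is 70/5 = $14 ≤ P, so producing beats shutting down (which would give -$128).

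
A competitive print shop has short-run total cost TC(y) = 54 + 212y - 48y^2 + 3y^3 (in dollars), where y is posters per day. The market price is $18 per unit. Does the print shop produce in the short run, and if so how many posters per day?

Shut down

Variable cost is VC = 212y - 48y^2 + 3y^3, so AVC = VC/y = 212 - 48y + 3y^2 and MC = dTC/dy = 212 - 96y + 9y^2.
The AVC parabola has its vertex at y = 48/6 = 8, where AVC = 212 - 48·8 + 3·8^2 = $20.
With P < min AVC ($18 < $20), every unit sold adds to the loss.
Best response: produce nothing and absorb the $54 fixed cost.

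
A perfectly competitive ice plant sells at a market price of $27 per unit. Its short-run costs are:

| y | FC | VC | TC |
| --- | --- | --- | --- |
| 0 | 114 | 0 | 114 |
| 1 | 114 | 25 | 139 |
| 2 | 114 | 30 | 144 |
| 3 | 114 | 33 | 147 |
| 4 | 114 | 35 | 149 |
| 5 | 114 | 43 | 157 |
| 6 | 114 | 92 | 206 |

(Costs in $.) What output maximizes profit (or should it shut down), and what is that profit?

y = 5; profit = -$22

Tabulate TR − TC: y=0: -114; y=1: -112; y=2: -90; y=3: -66; y=4: -41; y=5: -22; y=6: -44.
Profit is maximized at y = 5. AVC there is 43/5 = $8.60 ≤ P, so producing beats shutting down (which would give -$114).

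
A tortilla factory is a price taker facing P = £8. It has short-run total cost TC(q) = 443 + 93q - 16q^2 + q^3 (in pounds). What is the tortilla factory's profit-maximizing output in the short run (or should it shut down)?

Variable cost is VC = 93q - 16q^2 + q^3, so AVC = VC/q = 93 - 16q + q^2 and MC = dTC/dq = 93 - 32q + 3q^2.
The AVC parabola has its vertex at q = 16/2 = 8, where AVC = 93 - 16·8 + 8^2 = £29.
Since P = £8 < min AVC = £29, price fails to cover variable cost at any output.
Shutting down limits the loss to fixed cost, £443.

Shut down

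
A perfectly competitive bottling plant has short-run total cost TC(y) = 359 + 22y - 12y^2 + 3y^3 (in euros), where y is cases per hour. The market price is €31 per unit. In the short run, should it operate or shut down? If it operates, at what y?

Strip out fixed cost: VC = 22y - 12y^2 + 3y^3. Then AVC = 22 - 12y + 3y^2 and MC = 22 - 24y + 9y^2.
AVC hits its minimum where MC = AVC, at y = 2, giving min AVC = 22 - 12·2 + 3·2^2 = €10.
P = €31 exceeds min AVC = €10, so the firm stays open.
P = MC gives -9 - 24y + 9y^2 = 0, with roots -1/3 and 3. Take the larger (rising MC): y* = 3.
Check: AVC at y = 3 is €13 ≤ P, so revenue covers variable cost.
Profit = P·y − TC = 31·3 − 398 = -€305, a loss, but smaller than the €359 fixed cost the firm would lose by shutting down.

Produce at y = 3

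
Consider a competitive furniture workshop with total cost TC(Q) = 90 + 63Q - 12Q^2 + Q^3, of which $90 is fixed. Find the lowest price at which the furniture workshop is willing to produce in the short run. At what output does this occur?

$27 per unit, at Q = 6

The shutdown price is the minimum of AVC. VC = 63Q - 12Q^2 + Q^3, so AVC = 63 - 12Q + Q^2.
At the minimum of AVC, MC = AVC. MC = 63 - 24Q + 3Q^2; setting MC = AVC gives 2Q^2 - 12Q = 0, so Q = 6. min AVC = 27.
For P < $27 the firm produces nothing.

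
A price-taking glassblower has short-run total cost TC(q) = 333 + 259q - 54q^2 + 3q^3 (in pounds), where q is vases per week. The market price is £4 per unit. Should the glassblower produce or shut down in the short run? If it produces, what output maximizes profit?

Shut down

Variable cost is VC = 259q - 54q^2 + 3q^3, so AVC = VC/q = 259 - 54q + 3q^2 and MC = dTC/dq = 259 - 108q + 9q^2.
AVC hits its minimum where MC = AVC, at q = 9, giving min AVC = 259 - 54·9 + 3·9^2 = £16.
P = £4 lies below min AVC = £16; no output level covers variable cost.
The firm minimizes its loss by shutting down and losing only its fixed cost of £333.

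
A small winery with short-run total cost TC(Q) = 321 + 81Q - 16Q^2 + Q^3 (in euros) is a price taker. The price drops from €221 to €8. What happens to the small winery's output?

MC = 81 - 32Q + 3Q^2; the shutdown threshold is min AVC = €17 (at Q = 8).
With P = €221 above the shutdown price, P = MC gives Q = 14.
At P = €8 < min AVC = €17, price no longer covers variable cost at any output, so the firm shuts down: Q = 0.

Output falls from 14 to 0 (the firm shuts down)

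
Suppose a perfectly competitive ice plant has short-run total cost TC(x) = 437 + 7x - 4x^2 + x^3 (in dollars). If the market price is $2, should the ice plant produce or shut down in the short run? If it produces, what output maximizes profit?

Shut down

Variable cost is VC = 7x - 4x^2 + x^3, so AVC = VC/x = 7 - 4x + x^2 and MC = dTC/dx = 7 - 8x + 3x^2.
AVC is minimized where dAVC/dx = -4 + 2x = 0, at x = 2; min AVC = 7 - 4·2 + 2^2 = $3.
Since P = $2 < min AVC = $3, price fails to cover variable cost at any output.
Shutting down limits the loss to fixed cost, $437.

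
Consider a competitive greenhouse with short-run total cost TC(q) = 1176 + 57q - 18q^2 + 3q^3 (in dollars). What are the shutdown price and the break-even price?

Shutdown price = $30; break-even price = $246

AVC = 57 - 18q + 3q^2; minimized at q = 3, giving min AVC = $30. That is the shutdown price.
ATC = 1176/q + 57 - 18q + 3q^2. Setting dATC/dq = −1176/q^2 − 18 + 6q = 0 gives q = 7 (since 6·7^3 − 18·7^2 = 1176).
min ATC = 1176/7 + 57 − 18·7 + 3·7^2 = $246. That is the break-even price.
Between these two prices the firm operates at a loss; above $246 it earns a profit.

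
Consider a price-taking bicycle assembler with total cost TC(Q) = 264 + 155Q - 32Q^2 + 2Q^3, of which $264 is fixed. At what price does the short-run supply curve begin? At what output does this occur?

$27 per unit, at Q = 8

The shutdown price is the minimum of AVC. VC = 155Q - 32Q^2 + 2Q^3, so AVC = 155 - 32Q + 2Q^2.
At the minimum of AVC, MC = AVC. MC = 155 - 64Q + 6Q^2; setting MC = AVC gives 4Q^2 - 32Q = 0, so Q = 8. min AVC = 27.
So the shutdown price is $27.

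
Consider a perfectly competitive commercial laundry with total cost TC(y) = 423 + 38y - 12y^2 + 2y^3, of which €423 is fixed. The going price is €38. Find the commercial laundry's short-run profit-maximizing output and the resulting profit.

Profit = -€359 at y = 4

AVC = 38 - 12y + 2y^2; min AVC = €20 at y = 3. Since P = €38 ≥ min AVC, the firm produces.
MC = 38 - 24y + 6y^2. Setting P = MC and taking the root on the rising branch gives y* = 4.
TR = 38·4 = 152. TC = 423 + 88 = 511. Profit = 152 − 511 = -€359.
Shutting down would mean losing the fixed cost of €423, so operating at a loss of €359 is better by €64.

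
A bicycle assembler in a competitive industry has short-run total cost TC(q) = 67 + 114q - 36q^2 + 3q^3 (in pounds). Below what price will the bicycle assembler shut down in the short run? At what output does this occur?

Short-run supply begins at min AVC. From VC = 114q - 36q^2 + 3q^3, AVC = 114 - 36q + 3q^2.
At the minimum of AVC, MC = AVC. MC = 114 - 72q + 9q^2; setting MC = AVC gives 6q^2 - 36q = 0, so q = 6. min AVC = 6.
The firm shuts down for any P below £6.

£6 per unit, at q = 6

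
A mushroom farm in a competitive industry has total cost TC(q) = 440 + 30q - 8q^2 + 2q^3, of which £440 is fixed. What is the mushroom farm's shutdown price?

£22 per unit

Short-run supply begins at min AVC. From VC = 30q - 8q^2 + 2q^3, AVC = 30 - 8q + 2q^2.
At the minimum of AVC, MC = AVC. MC = 30 - 16q + 6q^2; setting MC = AVC gives 4q^2 - 8q = 0, so q = 2. min AVC = 22.
So the shutdown price is £22.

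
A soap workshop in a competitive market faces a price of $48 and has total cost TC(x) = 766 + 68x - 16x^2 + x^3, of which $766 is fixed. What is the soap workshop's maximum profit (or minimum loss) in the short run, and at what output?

Profit = -$366 at x = 10

AVC = 68 - 16x + x^2 has its minimum $4 at x = 8; price $48 clears that bar, so the firm operates.
With MC = 68 - 32x + 3x^2, P = MC on the upward-sloping part at x* = 10.
TR = 48·10 = 480. TC = 766 + 80 = 846. Profit = 480 − 846 = -$366.
By producing, the firm covers all variable cost plus $400 of fixed cost; shutting down would lose the full $766.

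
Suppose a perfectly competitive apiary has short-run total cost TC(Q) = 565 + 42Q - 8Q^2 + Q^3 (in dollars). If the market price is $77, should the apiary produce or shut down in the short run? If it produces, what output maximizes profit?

Produce at Q = 7

Strip out fixed cost: VC = 42Q - 8Q^2 + Q^3. Then AVC = 42 - 8Q + Q^2 and MC = 42 - 16Q + 3Q^2.
AVC hits its minimum where MC = AVC, at Q = 4, giving min AVC = 42 - 8·4 + 4^2 = $26.
P = $77 exceeds min AVC = $26, so the firm stays open.
Set P = MC: 77 = 42 - 16Q + 3Q^2 → -35 - 16Q + 3Q^2 = 0. The roots are Q = -5/3 and Q = 7; the profit-maximizing output is on the rising part of MC, so Q* = 7.
Check: AVC at Q = 7 is $35 ≤ P, so revenue covers variable cost.
Profit = P·Q − TC = 77·7 − 810 = -$271, a loss, but smaller than the $565 fixed cost the firm would lose by shutting down.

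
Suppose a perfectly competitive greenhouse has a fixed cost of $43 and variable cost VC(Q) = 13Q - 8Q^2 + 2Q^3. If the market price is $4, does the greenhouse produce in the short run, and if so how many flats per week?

From TC, MC = TC'(Q) = 13 - 16Q + 6Q^2 and AVC = VC/Q = 13 - 8Q + 2Q^2.
AVC is minimized where dAVC/dQ = -8 + 4Q = 0, at Q = 2; min AVC = 13 - 8·2 + 2·2^2 = $5.
P = $4 lies below min AVC = $5; no output level covers variable cost.
The firm minimizes its loss by shutting down and losing only its fixed cost of $43.

Shut down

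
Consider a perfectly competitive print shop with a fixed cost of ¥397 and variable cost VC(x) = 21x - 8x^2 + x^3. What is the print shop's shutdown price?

¥5 per unit

Short-run supply begins at min AVC. From VC = 21x - 8x^2 + x^3, AVC = 21 - 8x + x^2.
dAVC/dx = -8 + 2x = 0 gives x = 4. min AVC = 21 - 8·4 + 4^2 = 5.
So the shutdown price is ¥5.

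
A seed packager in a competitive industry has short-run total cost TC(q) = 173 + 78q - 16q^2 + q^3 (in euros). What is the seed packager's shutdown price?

Short-run supply begins at min AVC. From VC = 78q - 16q^2 + q^3, AVC = 78 - 16q + q^2.
dAVC/dq = -16 + 2q = 0 gives q = 8. min AVC = 78 - 16·8 + 8^2 = 14.
For P < €14 the firm produces nothing.

€14 per unit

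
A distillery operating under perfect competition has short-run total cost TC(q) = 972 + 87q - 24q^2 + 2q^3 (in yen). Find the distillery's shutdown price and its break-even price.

Shutdown price = ¥15; break-even price = ¥141

AVC = 87 - 24q + 2q^2; minimized at q = 6, giving min AVC = ¥15. That is the shutdown price.
ATC = 972/q + 87 - 24q + 2q^2. Setting dATC/dq = −972/q^2 − 24 + 4q = 0 gives q = 9 (since 4·9^3 − 24·9^2 = 972).
min ATC = 972/9 + 87 − 24·9 + 2·9^2 = ¥141. That is the break-even price.
Between these two prices the firm operates at a loss; above ¥141 it earns a profit.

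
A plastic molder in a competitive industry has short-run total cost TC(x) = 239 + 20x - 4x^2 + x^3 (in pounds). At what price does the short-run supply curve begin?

The firm shuts down when price falls below the minimum of average variable cost. AVC = VC/x = 20 - 4x + x^2.
dAVC/dx = -4 + 2x = 0 gives x = 2. min AVC = 20 - 4·2 + 2^2 = 16.
The firm shuts down for any P below £16.

£16 per unit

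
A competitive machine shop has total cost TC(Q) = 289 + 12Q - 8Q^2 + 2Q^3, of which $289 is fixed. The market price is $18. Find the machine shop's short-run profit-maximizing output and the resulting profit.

AVC = 12 - 8Q + 2Q^2; min AVC = $4 at Q = 2. Since P = $18 ≥ min AVC, the firm produces.
MC = 12 - 16Q + 6Q^2. Setting P = MC and taking the root on the rising branch gives Q* = 3.
TR = 18·3 = 54. TC = 289 + 18 = 307. Profit = 54 − 307 = -$253.
That loss of $253 beats the $289 the firm would lose by shutting down; producing recovers $36 of fixed cost.

Profit = -$253 at Q = 3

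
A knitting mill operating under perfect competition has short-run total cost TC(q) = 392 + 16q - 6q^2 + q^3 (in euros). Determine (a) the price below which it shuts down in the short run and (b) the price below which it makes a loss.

Shutdown price = €7; break-even price = €79

AVC = 16 - 6q + q^2; minimized at q = 3, giving min AVC = €7. That is the shutdown price.
ATC = 392/q + 16 - 6q + q^2. Setting dATC/dq = −392/q^2 − 6 + 2q = 0 gives q = 7 (since 2·7^3 − 6·7^2 = 392).
min ATC = 392/7 + 16 − 6·7 + 7^2 = €79. That is the break-even price.
Between these two prices the firm operates at a loss; above €79 it earns a profit.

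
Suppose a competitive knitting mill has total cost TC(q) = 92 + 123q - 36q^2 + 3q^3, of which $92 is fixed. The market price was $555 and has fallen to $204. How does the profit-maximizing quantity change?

MC = 123 - 72q + 9q^2; the shutdown threshold is min AVC = $15 (at q = 6).
With P = $555 above the shutdown price, P = MC gives q = 12.
At P = $204 ≥ min AVC, set P = MC: q = 9. The firm stays open but cuts output.

Output falls from 12 to 9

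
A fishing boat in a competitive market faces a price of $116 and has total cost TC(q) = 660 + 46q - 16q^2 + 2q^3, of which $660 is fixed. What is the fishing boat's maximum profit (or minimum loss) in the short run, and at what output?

Profit = -$72 at q = 7

AVC = 46 - 16q + 2q^2; min AVC = $14 at q = 4. Since P = $116 ≥ min AVC, the firm produces.
With MC = 46 - 32q + 6q^2, P = MC on the upward-sloping part at q* = 7.
TR = 116·7 = 812. TC = 660 + 224 = 884. Profit = 812 − 884 = -$72.
By producing, the firm covers all variable cost plus $588 of fixed cost; shutting down would lose the full $660.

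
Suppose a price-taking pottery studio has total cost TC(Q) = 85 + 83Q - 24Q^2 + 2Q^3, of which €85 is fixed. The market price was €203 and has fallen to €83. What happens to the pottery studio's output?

Output falls from 10 to 8

MC = 83 - 48Q + 6Q^2; the shutdown threshold is min AVC = €11 (at Q = 6).
With P = €203 above the shutdown price, P = MC gives Q = 10.
At P = €83 ≥ min AVC, set P = MC: Q = 8. The firm stays open but cuts output.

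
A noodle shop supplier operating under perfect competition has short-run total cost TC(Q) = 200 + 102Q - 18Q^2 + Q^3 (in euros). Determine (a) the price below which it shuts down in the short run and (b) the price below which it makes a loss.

AVC = 102 - 18Q + Q^2; minimized at Q = 9, giving min AVC = €21. That is the shutdown price.
ATC = 200/Q + 102 - 18Q + Q^2. Setting dATC/dQ = −200/Q^2 − 18 + 2Q = 0 gives Q = 10 (since 2·10^3 − 18·10^2 = 200).
min ATC = 200/10 + 102 − 18·10 + 10^2 = €42. That is the break-even price.
Between these two prices the firm operates at a loss; above €42 it earns a profit.

Shutdown price = €21; break-even price = €42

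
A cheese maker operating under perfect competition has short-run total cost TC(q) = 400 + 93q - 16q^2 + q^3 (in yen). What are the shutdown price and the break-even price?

Shutdown price = ¥29; break-even price = ¥73

Shutdown price = min AVC. AVC = 93 - 16q + q^2, with vertex at q = 8 and minimum ¥29.
ATC = 400/q + 93 - 16q + q^2. Setting dATC/dq = −400/q^2 − 16 + 2q = 0 gives q = 10 (since 2·10^3 − 16·10^2 = 400).
min ATC = 400/10 + 93 − 16·10 + 10^2 = ¥73. That is the break-even price.
For ¥29 ≤ P < ¥73 the firm produces at a loss; below ¥29 it shuts down.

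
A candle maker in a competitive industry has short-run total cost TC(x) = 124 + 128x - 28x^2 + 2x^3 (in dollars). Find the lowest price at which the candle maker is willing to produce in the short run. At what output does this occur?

$30 per unit, at x = 7

Short-run supply begins at min AVC. From VC = 128x - 28x^2 + 2x^3, AVC = 128 - 28x + 2x^2.
dAVC/dx = -28 + 4x = 0 gives x = 7. min AVC = 128 - 28·7 + 2·7^2 = 30.
For P < $30 the firm produces nothing.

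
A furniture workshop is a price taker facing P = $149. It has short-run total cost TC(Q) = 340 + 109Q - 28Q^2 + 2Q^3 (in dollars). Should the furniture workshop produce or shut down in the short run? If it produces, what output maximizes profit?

From TC, MC = TC'(Q) = 109 - 56Q + 6Q^2 and AVC = VC/Q = 109 - 28Q + 2Q^2.
AVC is minimized where dAVC/dQ = -28 + 4Q = 0, at Q = 7; min AVC = 109 - 28·7 + 2·7^2 = $11.
P = $149 exceeds min AVC = $11, so the firm stays open.
Solving P = MC: -40 - 56Q + 6Q^2 = 0 ⇒ Q = -2/3 or 10. On the upward-sloping branch, Q* = 10.
Check: AVC at Q = 10 is $29 ≤ P, so revenue covers variable cost.
Profit = P·Q − TC = 149·10 − 630 = $860.

Produce at Q = 10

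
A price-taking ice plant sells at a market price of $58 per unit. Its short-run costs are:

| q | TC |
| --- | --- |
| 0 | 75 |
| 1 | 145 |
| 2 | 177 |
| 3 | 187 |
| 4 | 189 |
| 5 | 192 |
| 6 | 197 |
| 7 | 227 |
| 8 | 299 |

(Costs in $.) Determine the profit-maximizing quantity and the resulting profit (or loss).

q = 7; profit = $179

Profit at each row (π = 58q − TC): q=0: -75; q=1: -87; q=2: -61; q=3: -13; q=4: 43; q=5: 98; q=6: 151; q=7: 179; q=8: 165.
Profit is maximized at q = 7. AVC there is 152/7 = $21.71 ≤ P, so producing beats shutting down (which would give -$75).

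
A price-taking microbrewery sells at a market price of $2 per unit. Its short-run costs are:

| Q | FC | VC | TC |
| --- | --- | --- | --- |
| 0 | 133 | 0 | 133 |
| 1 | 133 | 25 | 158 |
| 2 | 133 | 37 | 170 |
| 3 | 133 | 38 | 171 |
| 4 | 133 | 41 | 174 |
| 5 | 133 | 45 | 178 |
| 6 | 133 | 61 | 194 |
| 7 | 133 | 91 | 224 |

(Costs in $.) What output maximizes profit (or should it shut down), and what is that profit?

Q = 0 (shut down); profit = -$133

Compute π = P·Q − TC at each output: Q=0: -133; Q=1: -156; Q=2: -166; Q=3: -165; Q=4: -166; Q=5: -168; Q=6: -182; Q=7: -210.
Profit is highest at Q = 0. Equivalently, the lowest AVC in the table is 45/5 ≈ $9 at Q = 5, and P = $2 falls below it — price never covers variable cost, so the firm shuts down and loses only its fixed cost.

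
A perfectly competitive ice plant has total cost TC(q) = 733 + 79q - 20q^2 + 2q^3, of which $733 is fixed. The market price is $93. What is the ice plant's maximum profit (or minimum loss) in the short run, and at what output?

Profit = -$341 at q = 7

AVC = 79 - 20q + 2q^2 has its minimum $29 at q = 5; price $93 clears that bar, so the firm operates.
With MC = 79 - 40q + 6q^2, P = MC on the upward-sloping part at q* = 7.
TR = 93·7 = 651. TC = 733 + 259 = 992. Profit = 651 − 992 = -$341.
That loss of $341 beats the $733 the firm would lose by shutting down; producing recovers $392 of fixed cost.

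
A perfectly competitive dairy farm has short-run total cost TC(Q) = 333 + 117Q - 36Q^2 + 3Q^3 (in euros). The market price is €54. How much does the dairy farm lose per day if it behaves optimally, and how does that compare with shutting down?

AVC = 117 - 36Q + 3Q^2 has its minimum €9 at Q = 6; price €54 clears that bar, so the firm operates.
With MC = 117 - 72Q + 9Q^2, P = MC on the upward-sloping part at Q* = 7.
TR = 54·7 = 378. TC = 333 + 84 = 417. Profit = 378 − 417 = -€39.
By producing, the firm covers all variable cost plus €294 of fixed cost; shutting down would lose the full €333.

Profit = -€39 at Q = 7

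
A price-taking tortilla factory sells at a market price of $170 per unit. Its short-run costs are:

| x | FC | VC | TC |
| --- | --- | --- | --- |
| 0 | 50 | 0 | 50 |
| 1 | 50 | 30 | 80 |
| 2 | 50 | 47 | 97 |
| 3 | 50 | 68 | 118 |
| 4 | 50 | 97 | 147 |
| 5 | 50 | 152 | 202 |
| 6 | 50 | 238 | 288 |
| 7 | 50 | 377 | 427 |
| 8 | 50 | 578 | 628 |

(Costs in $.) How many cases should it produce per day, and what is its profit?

Compute π = P·x − TC at each output: x=0: -50; x=1: 90; x=2: 243; x=3: 392; x=4: 533; x=5: 648; x=6: 732; x=7: 763; x=8: 732.
Profit is maximized at x = 7. AVC there is 377/7 = $53.86 ≤ P, so producing beats shutting down (which would give -$50).

x = 7; profit = $763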